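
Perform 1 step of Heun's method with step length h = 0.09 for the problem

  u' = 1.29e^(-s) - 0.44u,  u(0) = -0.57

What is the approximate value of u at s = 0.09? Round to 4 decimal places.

Heun: k1 = f(s_n, u_n); k2 = f(s_n + h, u_n + h·k1); u_{n+1} = u_n + (h/2)·(k1 + k2).
s=0.000000, u=-0.570000:
  k1 = f(0.000000, -0.570000) = 1.540800
  k2 = f(0.090000, -0.431328) = 1.368756
  u ← -0.570000 + (0.09/2)·(1.540800 + 1.368756) = -0.439070
u(0.09) ≈ -0.4391

-0.4391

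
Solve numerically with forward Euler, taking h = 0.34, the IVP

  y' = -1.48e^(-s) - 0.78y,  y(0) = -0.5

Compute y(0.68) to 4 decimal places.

-0.9979

Euler: y_{n+1} = y_n + h·f(s_n, y_n).
s=0.000000, y=-0.500000: f=-1.090000 → y ← -0.500000 + 0.34·(-1.090000) = -0.870600
s=0.340000, y=-0.870600: f=-0.374352 → y ← -0.870600 + 0.34·(-0.374352) = -0.997880
y(0.68) ≈ -0.9979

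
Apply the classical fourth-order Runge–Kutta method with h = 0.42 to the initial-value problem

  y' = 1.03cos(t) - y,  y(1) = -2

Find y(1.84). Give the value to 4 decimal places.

-0.8116

RK4: k1 = f(t_n, y_n); k2 = f(t_n + h/2, y_n + (h/2)·k1); k3 = f(t_n + h/2, y_n + (h/2)·k2); k4 = f(t_n + h, y_n + h·k3); y_{n+1} = y_n + (h/6)·(k1 + 2k2 + 2k3 + k4).
t=1.000000, y=-2.000000:
  k1 = f(1.000000, -2.000000) = 2.556511
  k2 = f(1.210000, -1.463133) = 1.826743
  k3 = f(1.210000, -1.616384) = 1.979994
  k4 = f(1.420000, -1.168403) = 1.323135
  y ← -2.000000 + (0.42/6)·(k1 + 2k2 + 2k3 + k4) = -1.195482
t=1.420000, y=-1.195482:
  k1 = f(1.420000, -1.195482) = 1.350214
  k2 = f(1.630000, -0.911937) = 0.850993
  k3 = f(1.630000, -1.016773) = 0.955829
  k4 = f(1.840000, -0.794033) = 0.520091
  y ← -1.195482 + (0.42/6)·(k1 + 2k2 + 2k3 + k4) = -0.811605
y(1.84) ≈ -0.8116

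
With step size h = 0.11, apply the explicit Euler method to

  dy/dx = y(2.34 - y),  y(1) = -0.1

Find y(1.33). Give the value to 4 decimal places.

Euler: y_{n+1} = y_n + h·f(x_n, y_n).
x=1.000000, y=-0.100000: f=-0.244000 → y ← -0.100000 + 0.11·(-0.244000) = -0.126840
x=1.110000, y=-0.126840: f=-0.312894 → y ← -0.126840 + 0.11·(-0.312894) = -0.161258
x=1.220000, y=-0.161258: f=-0.403349 → y ← -0.161258 + 0.11·(-0.403349) = -0.205627
y(1.33) ≈ -0.2056

-0.2056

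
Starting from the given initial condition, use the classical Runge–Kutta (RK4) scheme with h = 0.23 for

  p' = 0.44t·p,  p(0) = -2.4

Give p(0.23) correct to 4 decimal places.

-2.4281

RK4: k1 = f(t_n, p_n); k2 = f(t_n + h/2, p_n + (h/2)·k1); k3 = f(t_n + h/2, p_n + (h/2)·k2); k4 = f(t_n + h, p_n + h·k3); p_{n+1} = p_n + (h/6)·(k1 + 2k2 + 2k3 + k4).
t=0.000000, p=-2.400000:
  k1 = f(0.000000, -2.400000) = 0.000000
  k2 = f(0.115000, -2.400000) = -0.121440
  k3 = f(0.115000, -2.413966) = -0.122147
  k4 = f(0.230000, -2.428094) = -0.245723
  p ← -2.400000 + (0.23/6)·(k1 + 2k2 + 2k3 + k4) = -2.428094
p(0.23) ≈ -2.4281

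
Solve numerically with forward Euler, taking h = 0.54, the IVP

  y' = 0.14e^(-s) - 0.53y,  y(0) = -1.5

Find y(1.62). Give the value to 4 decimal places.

Euler: y_{n+1} = y_n + h·f(s_n, y_n).
s=0.000000, y=-1.500000: f=0.935000 → y ← -1.500000 + 0.54·0.935000 = -0.995100
s=0.540000, y=-0.995100: f=0.608988 → y ← -0.995100 + 0.54·0.608988 = -0.666247
s=1.080000, y=-0.666247: f=0.400654 → y ← -0.666247 + 0.54·0.400654 = -0.449893
y(1.62) ≈ -0.4499

-0.4499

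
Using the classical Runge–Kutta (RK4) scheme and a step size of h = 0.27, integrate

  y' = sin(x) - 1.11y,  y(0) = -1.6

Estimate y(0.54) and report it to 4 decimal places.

-0.7612

RK4: k1 = f(x_n, y_n); k2 = f(x_n + h/2, y_n + (h/2)·k1); k3 = f(x_n + h/2, y_n + (h/2)·k2); k4 = f(x_n + h, y_n + h·k3); y_{n+1} = y_n + (h/6)·(k1 + 2k2 + 2k3 + k4).
x=0.000000, y=-1.600000:
  k1 = f(0.000000, -1.600000) = 1.776000
  k2 = f(0.135000, -1.360240) = 1.644457
  k3 = f(0.135000, -1.377998) = 1.664168
  k4 = f(0.270000, -1.150675) = 1.543980
  y ← -1.600000 + (0.27/6)·(k1 + 2k2 + 2k3 + k4) = -1.152825
x=0.270000, y=-1.152825:
  k1 = f(0.270000, -1.152825) = 1.546367
  k2 = f(0.405000, -0.944065) = 1.441931
  k3 = f(0.405000, -0.958164) = 1.457581
  k4 = f(0.540000, -0.759278) = 1.356934
  y ← -1.152825 + (0.27/6)·(k1 + 2k2 + 2k3 + k4) = -0.761220
y(0.54) ≈ -0.7612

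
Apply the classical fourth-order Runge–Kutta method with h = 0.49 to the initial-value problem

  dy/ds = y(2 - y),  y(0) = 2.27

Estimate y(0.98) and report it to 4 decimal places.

RK4: k1 = f(s_n, y_n); k2 = f(s_n + h/2, y_n + (h/2)·k1); k3 = f(s_n + h/2, y_n + (h/2)·k2); k4 = f(s_n + h, y_n + h·k3); y_{n+1} = y_n + (h/6)·(k1 + 2k2 + 2k3 + k4).
s=0.000000, y=2.270000:
  k1 = f(0.000000, 2.270000) = -0.612900
  k2 = f(0.245000, 2.119839) = -0.254041
  k3 = f(0.245000, 2.207760) = -0.458684
  k4 = f(0.490000, 2.045245) = -0.092536
  y ← 2.270000 + (0.49/6)·(k1 + 2k2 + 2k3 + k4) = 2.095978
s=0.490000, y=2.095978:
  k1 = f(0.490000, 2.095978) = -0.201167
  k2 = f(0.735000, 2.046692) = -0.095564
  k3 = f(0.735000, 2.072565) = -0.150395
  k4 = f(0.980000, 2.022284) = -0.045065
  y ← 2.095978 + (0.49/6)·(k1 + 2k2 + 2k3 + k4) = 2.035695
y(0.98) ≈ 2.0357

2.0357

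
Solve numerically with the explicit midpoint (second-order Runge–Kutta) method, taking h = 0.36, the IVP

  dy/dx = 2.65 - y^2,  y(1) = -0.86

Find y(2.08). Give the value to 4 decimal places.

1.2966

Midpoint: k1 = f(x_n, y_n); k2 = f(x_n + h/2, y_n + (h/2)·k1); y_{n+1} = y_n + h·k2.
x=1.000000, y=-0.860000:
  k1 = f(1.000000, -0.860000) = 1.910400
  k2 = f(1.180000, -0.516128) = 2.383612
  y ← -0.860000 + 0.36·2.383612 = -0.001900
x=1.360000, y=-0.001900:
  k1 = f(1.360000, -0.001900) = 2.649996
  k2 = f(1.540000, 0.475100) = 2.424280
  y ← -0.001900 + 0.36·2.424280 = 0.870841
x=1.720000, y=0.870841:
  k1 = f(1.720000, 0.870841) = 1.891636
  k2 = f(1.900000, 1.211336) = 1.182666
  y ← 0.870841 + 0.36·1.182666 = 1.296601
y(2.08) ≈ 1.2966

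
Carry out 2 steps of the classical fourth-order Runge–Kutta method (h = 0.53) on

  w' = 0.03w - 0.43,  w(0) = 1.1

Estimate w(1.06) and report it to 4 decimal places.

0.6724

RK4: k1 = f(t_n, w_n); k2 = f(t_n + h/2, w_n + (h/2)·k1); k3 = f(t_n + h/2, w_n + (h/2)·k2); k4 = f(t_n + h, w_n + h·k3); w_{n+1} = w_n + (h/6)·(k1 + 2k2 + 2k3 + k4).
t=0.000000, w=1.100000:
  k1 = f(0.000000, 1.100000) = -0.397000
  k2 = f(0.265000, 0.994795) = -0.400156
  k3 = f(0.265000, 0.993959) = -0.400181
  k4 = f(0.530000, 0.887904) = -0.403363
  w ← 1.100000 + (0.53/6)·(k1 + 2k2 + 2k3 + k4) = 0.887908
t=0.530000, w=0.887908:
  k1 = f(0.530000, 0.887908) = -0.403363
  k2 = f(0.795000, 0.781017) = -0.406569
  k3 = f(0.795000, 0.780167) = -0.406595
  k4 = f(1.060000, 0.672413) = -0.409828
  w ← 0.887908 + (0.53/6)·(k1 + 2k2 + 2k3 + k4) = 0.672417
w(1.06) ≈ 0.6724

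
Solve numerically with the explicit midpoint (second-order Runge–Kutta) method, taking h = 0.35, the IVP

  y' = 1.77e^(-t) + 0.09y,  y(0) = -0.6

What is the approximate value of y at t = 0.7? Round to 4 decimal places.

0.2811

Midpoint: k1 = f(t_n, y_n); k2 = f(t_n + h/2, y_n + (h/2)·k1); y_{n+1} = y_n + h·k2.
t=0.000000, y=-0.600000:
  k1 = f(0.000000, -0.600000) = 1.716000
  k2 = f(0.175000, -0.299700) = 1.458866
  y ← -0.600000 + 0.35·1.458866 = -0.089397
t=0.350000, y=-0.089397:
  k1 = f(0.350000, -0.089397) = 1.239252
  k2 = f(0.525000, 0.127472) = 1.058525
  y ← -0.089397 + 0.35·1.058525 = 0.281087
y(0.7) ≈ 0.2811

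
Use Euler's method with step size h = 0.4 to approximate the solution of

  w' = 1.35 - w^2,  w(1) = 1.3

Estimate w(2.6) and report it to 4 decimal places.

1.1619

Euler: w_{n+1} = w_n + h·f(x_n, w_n).
x=1.000000, w=1.300000: f=-0.340000 → w ← 1.300000 + 0.4·(-0.340000) = 1.164000
x=1.400000, w=1.164000: f=-0.004896 → w ← 1.164000 + 0.4·(-0.004896) = 1.162042
x=1.800000, w=1.162042: f=-0.000341 → w ← 1.162042 + 0.4·(-0.000341) = 1.161905
x=2.200000, w=1.161905: f=-0.000024 → w ← 1.161905 + 0.4·(-0.000024) = 1.161896
w(2.6) ≈ 1.1619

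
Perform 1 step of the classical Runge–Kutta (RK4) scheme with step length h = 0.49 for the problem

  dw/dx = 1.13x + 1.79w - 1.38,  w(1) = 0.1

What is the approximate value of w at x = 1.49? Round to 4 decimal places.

0.2285

RK4: k1 = f(x_n, w_n); k2 = f(x_n + h/2, w_n + (h/2)·k1); k3 = f(x_n + h/2, w_n + (h/2)·k2); k4 = f(x_n + h, w_n + h·k3); w_{n+1} = w_n + (h/6)·(k1 + 2k2 + 2k3 + k4).
x=1.000000, w=0.100000:
  k1 = f(1.000000, 0.100000) = -0.071000
  k2 = f(1.245000, 0.082605) = 0.174713
  k3 = f(1.245000, 0.142805) = 0.282470
  k4 = f(1.490000, 0.238410) = 0.730455
  w ← 0.100000 + (0.49/6)·(k1 + 2k2 + 2k3 + k4) = 0.228529
w(1.49) ≈ 0.2285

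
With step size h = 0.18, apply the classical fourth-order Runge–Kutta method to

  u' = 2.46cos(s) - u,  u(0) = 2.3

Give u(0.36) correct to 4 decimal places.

2.3310

RK4: k1 = f(s_n, u_n); k2 = f(s_n + h/2, u_n + (h/2)·k1); k3 = f(s_n + h/2, u_n + (h/2)·k2); k4 = f(s_n + h, u_n + h·k3); u_{n+1} = u_n + (h/6)·(k1 + 2k2 + 2k3 + k4).
s=0.000000, u=2.300000:
  k1 = f(0.000000, 2.300000) = 0.160000
  k2 = f(0.090000, 2.314400) = 0.135644
  k3 = f(0.090000, 2.312208) = 0.137836
  k4 = f(0.180000, 2.324810) = 0.095445
  u ← 2.300000 + (0.18/6)·(k1 + 2k2 + 2k3 + k4) = 2.324072
s=0.180000, u=2.324072:
  k1 = f(0.180000, 2.324072) = 0.096183
  k2 = f(0.270000, 2.332729) = 0.038148
  k3 = f(0.270000, 2.327505) = 0.043371
  k4 = f(0.360000, 2.331879) = -0.029573
  u ← 2.324072 + (0.18/6)·(k1 + 2k2 + 2k3 + k4) = 2.330962
u(0.36) ≈ 2.3310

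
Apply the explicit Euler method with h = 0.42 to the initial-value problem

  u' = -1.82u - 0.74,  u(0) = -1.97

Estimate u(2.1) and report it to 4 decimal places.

Euler: u_{n+1} = u_n + h·f(x_n, u_n).
x=0.000000, u=-1.970000: f=2.845400 → u ← -1.970000 + 0.42·2.845400 = -0.774932
x=0.420000, u=-0.774932: f=0.670376 → u ← -0.774932 + 0.42·0.670376 = -0.493374
x=0.840000, u=-0.493374: f=0.157941 → u ← -0.493374 + 0.42·0.157941 = -0.427039
x=1.260000, u=-0.427039: f=0.037211 → u ← -0.427039 + 0.42·0.037211 = -0.411410
x=1.680000, u=-0.411410: f=0.008767 → u ← -0.411410 + 0.42·0.008767 = -0.407728
u(2.1) ≈ -0.4077

-0.4077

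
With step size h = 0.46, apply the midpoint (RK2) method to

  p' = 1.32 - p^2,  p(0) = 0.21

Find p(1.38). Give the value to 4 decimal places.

1.0504

Midpoint: k1 = f(t_n, p_n); k2 = f(t_n + h/2, p_n + (h/2)·k1); p_{n+1} = p_n + h·k2.
t=0.000000, p=0.210000:
  k1 = f(0.000000, 0.210000) = 1.275900
  k2 = f(0.230000, 0.503457) = 1.066531
  p ← 0.210000 + 0.46·1.066531 = 0.700604
t=0.460000, p=0.700604:
  k1 = f(0.460000, 0.700604) = 0.829154
  k2 = f(0.690000, 0.891310) = 0.525567
  p ← 0.700604 + 0.46·0.525567 = 0.942365
t=0.920000, p=0.942365:
  k1 = f(0.920000, 0.942365) = 0.431948
  k2 = f(1.150000, 1.041713) = 0.234834
  p ← 0.942365 + 0.46·0.234834 = 1.050389
p(1.38) ≈ 1.0504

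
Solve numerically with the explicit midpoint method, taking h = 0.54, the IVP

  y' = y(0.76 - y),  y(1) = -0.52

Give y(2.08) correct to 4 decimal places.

-3.1137

Midpoint: k1 = f(x_n, y_n); k2 = f(x_n + h/2, y_n + (h/2)·k1); y_{n+1} = y_n + h·k2.
x=1.000000, y=-0.520000:
  k1 = f(1.000000, -0.520000) = -0.665600
  k2 = f(1.270000, -0.699712) = -1.021378
  y ← -0.520000 + 0.54·(-1.021378) = -1.071544
x=1.540000, y=-1.071544:
  k1 = f(1.540000, -1.071544) = -1.962580
  k2 = f(1.810000, -1.601441) = -3.781708
  y ← -1.071544 + 0.54·(-3.781708) = -3.113666
y(2.08) ≈ -3.1137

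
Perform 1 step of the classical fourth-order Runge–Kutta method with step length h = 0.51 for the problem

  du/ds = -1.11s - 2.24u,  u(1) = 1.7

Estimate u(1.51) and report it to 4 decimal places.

0.1297

RK4: k1 = f(s_n, u_n); k2 = f(s_n + h/2, u_n + (h/2)·k1); k3 = f(s_n + h/2, u_n + (h/2)·k2); k4 = f(s_n + h, u_n + h·k3); u_{n+1} = u_n + (h/6)·(k1 + 2k2 + 2k3 + k4).
s=1.000000, u=1.700000:
  k1 = f(1.000000, 1.700000) = -4.918000
  k2 = f(1.255000, 0.445910) = -2.391888
  k3 = f(1.255000, 1.090068) = -3.834803
  k4 = f(1.510000, -0.255750) = -1.103221
  u ← 1.700000 + (0.51/6)·(k1 + 2k2 + 2k3 + k4) = 0.129659
u(1.51) ≈ 0.1297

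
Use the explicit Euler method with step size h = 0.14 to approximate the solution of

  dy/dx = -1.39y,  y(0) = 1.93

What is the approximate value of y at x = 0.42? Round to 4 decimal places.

Euler: y_{n+1} = y_n + h·f(x_n, y_n).
x=0.000000, y=1.930000: f=-2.682700 → y ← 1.930000 + 0.14·(-2.682700) = 1.554422
x=0.140000, y=1.554422: f=-2.160647 → y ← 1.554422 + 0.14·(-2.160647) = 1.251931
x=0.280000, y=1.251931: f=-1.740185 → y ← 1.251931 + 0.14·(-1.740185) = 1.008306
y(0.42) ≈ 1.0083

1.0083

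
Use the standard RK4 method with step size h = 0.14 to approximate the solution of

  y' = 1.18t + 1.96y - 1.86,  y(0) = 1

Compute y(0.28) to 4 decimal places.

RK4: k1 = f(t_n, y_n); k2 = f(t_n + h/2, y_n + (h/2)·k1); k3 = f(t_n + h/2, y_n + (h/2)·k2); k4 = f(t_n + h, y_n + h·k3); y_{n+1} = y_n + (h/6)·(k1 + 2k2 + 2k3 + k4).
t=0.000000, y=1.000000:
  k1 = f(0.000000, 1.000000) = 0.100000
  k2 = f(0.070000, 1.007000) = 0.196320
  k3 = f(0.070000, 1.013742) = 0.209535
  k4 = f(0.140000, 1.029335) = 0.322696
  y ← 1.000000 + (0.14/6)·(k1 + 2k2 + 2k3 + k4) = 1.028803
t=0.140000, y=1.028803:
  k1 = f(0.140000, 1.028803) = 0.321654
  k2 = f(0.210000, 1.051319) = 0.448384
  k3 = f(0.210000, 1.060190) = 0.465772
  k4 = f(0.280000, 1.094011) = 0.614661
  y ← 1.028803 + (0.14/6)·(k1 + 2k2 + 2k3 + k4) = 1.093311
y(0.28) ≈ 1.0933

1.0933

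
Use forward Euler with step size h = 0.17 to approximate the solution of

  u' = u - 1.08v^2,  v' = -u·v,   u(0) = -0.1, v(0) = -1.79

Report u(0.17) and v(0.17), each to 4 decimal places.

Euler on (u,v): u_{n+1} = u_n + h·u', v_{n+1} = v_n + h·v'.
0.000000: (-0.100000, -1.790000); f=(-3.560428, -0.179000) → (-0.705273, -1.820430)
(u(0.17), v(0.17)) ≈ (-0.7053, -1.8204)

-0.7053, -1.8204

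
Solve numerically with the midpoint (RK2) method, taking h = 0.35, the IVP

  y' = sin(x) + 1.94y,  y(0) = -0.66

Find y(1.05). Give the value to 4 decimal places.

Midpoint: k1 = f(x_n, y_n); k2 = f(x_n + h/2, y_n + (h/2)·k1); y_{n+1} = y_n + h·k2.
x=0.000000, y=-0.660000:
  k1 = f(0.000000, -0.660000) = -1.280400
  k2 = f(0.175000, -0.884070) = -1.540988
  y ← -0.660000 + 0.35·(-1.540988) = -1.199346
x=0.350000, y=-1.199346:
  k1 = f(0.350000, -1.199346) = -1.983833
  k2 = f(0.525000, -1.546516) = -2.499029
  y ← -1.199346 + 0.35·(-2.499029) = -2.074006
x=0.700000, y=-2.074006:
  k1 = f(0.700000, -2.074006) = -3.379354
  k2 = f(0.875000, -2.665393) = -4.403318
  y ← -2.074006 + 0.35·(-4.403318) = -3.615167
y(1.05) ≈ -3.6152

-3.6152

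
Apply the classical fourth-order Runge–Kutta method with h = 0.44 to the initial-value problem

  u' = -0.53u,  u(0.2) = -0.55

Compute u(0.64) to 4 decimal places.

-0.4356

RK4: k1 = f(t_n, u_n); k2 = f(t_n + h/2, u_n + (h/2)·k1); k3 = f(t_n + h/2, u_n + (h/2)·k2); k4 = f(t_n + h, u_n + h·k3); u_{n+1} = u_n + (h/6)·(k1 + 2k2 + 2k3 + k4).
t=0.200000, u=-0.550000:
  k1 = f(0.200000, -0.550000) = 0.291500
  k2 = f(0.420000, -0.485870) = 0.257511
  k3 = f(0.420000, -0.493348) = 0.261474
  k4 = f(0.640000, -0.434951) = 0.230524
  u ← -0.550000 + (0.44/6)·(k1 + 2k2 + 2k3 + k4) = -0.435600
u(0.64) ≈ -0.4356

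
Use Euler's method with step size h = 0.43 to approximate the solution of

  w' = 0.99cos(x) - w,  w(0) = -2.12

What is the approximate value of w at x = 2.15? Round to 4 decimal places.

0.0832

Euler: w_{n+1} = w_n + h·f(x_n, w_n).
x=0.000000, w=-2.120000: f=3.110000 → w ← -2.120000 + 0.43·3.110000 = -0.782700
x=0.430000, w=-0.782700: f=1.682576 → w ← -0.782700 + 0.43·1.682576 = -0.059192
x=0.860000, w=-0.059192: f=0.705105 → w ← -0.059192 + 0.43·0.705105 = 0.244003
x=1.290000, w=0.244003: f=0.030347 → w ← 0.244003 + 0.43·0.030347 = 0.257052
x=1.720000, w=0.257052: f=-0.404216 → w ← 0.257052 + 0.43·(-0.404216) = 0.083239
w(2.15) ≈ 0.0832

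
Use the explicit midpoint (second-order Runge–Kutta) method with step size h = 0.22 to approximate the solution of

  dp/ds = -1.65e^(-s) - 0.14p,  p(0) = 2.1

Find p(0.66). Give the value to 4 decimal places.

1.1596

Midpoint: k1 = f(s_n, p_n); k2 = f(s_n + h/2, p_n + (h/2)·k1); p_{n+1} = p_n + h·k2.
s=0.000000, p=2.100000:
  k1 = f(0.000000, 2.100000) = -1.944000
  k2 = f(0.110000, 1.886160) = -1.742189
  p ← 2.100000 + 0.22·(-1.742189) = 1.716718
s=0.220000, p=1.716718:
  k1 = f(0.220000, 1.716718) = -1.564497
  k2 = f(0.330000, 1.544624) = -1.402471
  p ← 1.716718 + 0.22·(-1.402471) = 1.408175
s=0.440000, p=1.408175:
  k1 = f(0.440000, 1.408175) = -1.259805
  k2 = f(0.550000, 1.269596) = -1.129711
  p ← 1.408175 + 0.22·(-1.129711) = 1.159638
p(0.66) ≈ 1.1596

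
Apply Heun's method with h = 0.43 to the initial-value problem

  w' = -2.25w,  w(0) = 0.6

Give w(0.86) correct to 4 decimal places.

0.1503

Heun: k1 = f(x_n, w_n); k2 = f(x_n + h, w_n + h·k1); w_{n+1} = w_n + (h/2)·(k1 + k2).
x=0.000000, w=0.600000:
  k1 = f(0.000000, 0.600000) = -1.350000
  k2 = f(0.430000, 0.019500) = -0.043875
  w ← 0.600000 + (0.43/2)·(-1.350000 + (-0.043875)) = 0.300317
x=0.430000, w=0.300317:
  k1 = f(0.430000, 0.300317) = -0.675713
  k2 = f(0.860000, 0.009760) = -0.021961
  w ← 0.300317 + (0.43/2)·(-0.675713 + (-0.021961)) = 0.150317
w(0.86) ≈ 0.1503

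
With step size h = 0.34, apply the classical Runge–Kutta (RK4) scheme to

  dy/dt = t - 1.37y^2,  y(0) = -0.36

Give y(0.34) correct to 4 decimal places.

-0.3671

RK4: k1 = f(t_n, y_n); k2 = f(t_n + h/2, y_n + (h/2)·k1); k3 = f(t_n + h/2, y_n + (h/2)·k2); k4 = f(t_n + h, y_n + h·k3); y_{n+1} = y_n + (h/6)·(k1 + 2k2 + 2k3 + k4).
t=0.000000, y=-0.360000:
  k1 = f(0.000000, -0.360000) = -0.177552
  k2 = f(0.170000, -0.390184) = -0.038573
  k3 = f(0.170000, -0.366557) = -0.014079
  k4 = f(0.340000, -0.364787) = 0.157695
  y ← -0.360000 + (0.34/6)·(k1 + 2k2 + 2k3 + k4) = -0.367093
y(0.34) ≈ -0.3671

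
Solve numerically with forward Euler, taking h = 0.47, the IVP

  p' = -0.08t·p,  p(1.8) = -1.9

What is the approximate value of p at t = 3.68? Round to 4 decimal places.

Euler: p_{n+1} = p_n + h·f(t_n, p_n).
t=1.800000, p=-1.900000: f=0.273600 → p ← -1.900000 + 0.47·0.273600 = -1.771408
t=2.270000, p=-1.771408: f=0.321688 → p ← -1.771408 + 0.47·0.321688 = -1.620215
t=2.740000, p=-1.620215: f=0.355151 → p ← -1.620215 + 0.47·0.355151 = -1.453294
t=3.210000, p=-1.453294: f=0.373206 → p ← -1.453294 + 0.47·0.373206 = -1.277887
p(3.68) ≈ -1.2779

-1.2779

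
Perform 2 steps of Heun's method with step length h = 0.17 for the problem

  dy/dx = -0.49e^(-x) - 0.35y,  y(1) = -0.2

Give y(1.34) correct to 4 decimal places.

Heun: k1 = f(x_n, y_n); k2 = f(x_n + h, y_n + h·k1); y_{n+1} = y_n + (h/2)·(k1 + k2).
x=1.000000, y=-0.200000:
  k1 = f(1.000000, -0.200000) = -0.110261
  k2 = f(1.170000, -0.218744) = -0.075519
  y ← -0.200000 + (0.17/2)·(-0.110261 + (-0.075519)) = -0.215791
x=1.170000, y=-0.215791:
  k1 = f(1.170000, -0.215791) = -0.076553
  k2 = f(1.340000, -0.228805) = -0.048223
  y ← -0.215791 + (0.17/2)·(-0.076553 + (-0.048223)) = -0.226397
y(1.34) ≈ -0.2264

-0.2264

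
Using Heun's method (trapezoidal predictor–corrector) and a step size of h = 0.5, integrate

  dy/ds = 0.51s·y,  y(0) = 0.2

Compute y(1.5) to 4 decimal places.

Heun: k1 = f(s_n, y_n); k2 = f(s_n + h, y_n + h·k1); y_{n+1} = y_n + (h/2)·(k1 + k2).
s=0.000000, y=0.200000:
  k1 = f(0.000000, 0.200000) = 0.000000
  k2 = f(0.500000, 0.200000) = 0.051000
  y ← 0.200000 + (0.5/2)·(0.000000 + 0.051000) = 0.212750
s=0.500000, y=0.212750:
  k1 = f(0.500000, 0.212750) = 0.054251
  k2 = f(1.000000, 0.239876) = 0.122337
  y ← 0.212750 + (0.5/2)·(0.054251 + 0.122337) = 0.256897
s=1.000000, y=0.256897:
  k1 = f(1.000000, 0.256897) = 0.131017
  k2 = f(1.500000, 0.322406) = 0.246640
  y ← 0.256897 + (0.5/2)·(0.131017 + 0.246640) = 0.351311
y(1.5) ≈ 0.3513

0.3513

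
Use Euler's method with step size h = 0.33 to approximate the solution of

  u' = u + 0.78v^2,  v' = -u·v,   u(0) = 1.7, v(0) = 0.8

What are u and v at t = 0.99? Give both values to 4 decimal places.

4.3344, -0.0053

Euler on (u,v): u_{n+1} = u_n + h·u', v_{n+1} = v_n + h·v'.
0.000000: (1.700000, 0.800000); f=(2.199200, -1.360000) → (2.425736, 0.351200)
0.330000: (2.425736, 0.351200); f=(2.521942, -0.851918) → (3.257977, 0.070067)
0.660000: (3.257977, 0.070067); f=(3.261806, -0.228276) → (4.334373, -0.005264)
(u(0.99), v(0.99)) ≈ (4.3344, -0.0053)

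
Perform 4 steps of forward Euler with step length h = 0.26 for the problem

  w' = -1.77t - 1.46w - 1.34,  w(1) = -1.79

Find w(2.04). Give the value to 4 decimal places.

-2.6332

Euler: w_{n+1} = w_n + h·f(t_n, w_n).
t=1.000000, w=-1.790000: f=-0.496600 → w ← -1.790000 + 0.26·(-0.496600) = -1.919116
t=1.260000, w=-1.919116: f=-0.768291 → w ← -1.919116 + 0.26·(-0.768291) = -2.118872
t=1.520000, w=-2.118872: f=-0.936848 → w ← -2.118872 + 0.26·(-0.936848) = -2.362452
t=1.780000, w=-2.362452: f=-1.041420 → w ← -2.362452 + 0.26·(-1.041420) = -2.633221
w(2.04) ≈ -2.6332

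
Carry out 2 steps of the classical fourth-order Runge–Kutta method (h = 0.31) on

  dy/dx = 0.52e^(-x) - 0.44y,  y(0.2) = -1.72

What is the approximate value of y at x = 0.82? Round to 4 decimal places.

-1.1396

RK4: k1 = f(x_n, y_n); k2 = f(x_n + h/2, y_n + (h/2)·k1); k3 = f(x_n + h/2, y_n + (h/2)·k2); k4 = f(x_n + h, y_n + h·k3); y_{n+1} = y_n + (h/6)·(k1 + 2k2 + 2k3 + k4).
x=0.200000, y=-1.720000:
  k1 = f(0.200000, -1.720000) = 1.182540
  k2 = f(0.355000, -1.536706) = 1.040761
  k3 = f(0.355000, -1.558682) = 1.050430
  k4 = f(0.510000, -1.394367) = 0.925779
  y ← -1.720000 + (0.31/6)·(k1 + 2k2 + 2k3 + k4) = -1.394980
x=0.510000, y=-1.394980:
  k1 = f(0.510000, -1.394980) = 0.926049
  k2 = f(0.665000, -1.251443) = 0.818057
  k3 = f(0.665000, -1.268182) = 0.825422
  k4 = f(0.820000, -1.139100) = 0.730228
  y ← -1.394980 + (0.31/6)·(k1 + 2k2 + 2k3 + k4) = -1.139580
y(0.82) ≈ -1.1396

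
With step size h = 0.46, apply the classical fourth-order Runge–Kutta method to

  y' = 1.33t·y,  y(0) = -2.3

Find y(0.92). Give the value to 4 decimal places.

RK4: k1 = f(t_n, y_n); k2 = f(t_n + h/2, y_n + (h/2)·k1); k3 = f(t_n + h/2, y_n + (h/2)·k2); k4 = f(t_n + h, y_n + h·k3); y_{n+1} = y_n + (h/6)·(k1 + 2k2 + 2k3 + k4).
t=0.000000, y=-2.300000:
  k1 = f(0.000000, -2.300000) = 0.000000
  k2 = f(0.230000, -2.300000) = -0.703570
  k3 = f(0.230000, -2.461821) = -0.753071
  k4 = f(0.460000, -2.646413) = -1.619075
  y ← -2.300000 + (0.46/6)·(k1 + 2k2 + 2k3 + k4) = -2.647481
t=0.460000, y=-2.647481:
  k1 = f(0.460000, -2.647481) = -1.619729
  k2 = f(0.690000, -3.020018) = -2.771471
  k3 = f(0.690000, -3.284919) = -3.014570
  k4 = f(0.920000, -4.034183) = -4.936226
  y ← -2.647481 + (0.46/6)·(k1 + 2k2 + 2k3 + k4) = -4.037297
y(0.92) ≈ -4.0373

-4.0373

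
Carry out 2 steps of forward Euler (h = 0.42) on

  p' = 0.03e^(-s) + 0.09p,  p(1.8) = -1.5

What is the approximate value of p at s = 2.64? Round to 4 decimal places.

Euler: p_{n+1} = p_n + h·f(s_n, p_n).
s=1.800000, p=-1.500000: f=-0.130041 → p ← -1.500000 + 0.42·(-0.130041) = -1.554617
s=2.220000, p=-1.554617: f=-0.136657 → p ← -1.554617 + 0.42·(-0.136657) = -1.612013
p(2.64) ≈ -1.6120

-1.6120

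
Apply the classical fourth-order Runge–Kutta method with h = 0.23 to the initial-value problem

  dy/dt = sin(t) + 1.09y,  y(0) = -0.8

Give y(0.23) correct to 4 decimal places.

RK4: k1 = f(t_n, y_n); k2 = f(t_n + h/2, y_n + (h/2)·k1); k3 = f(t_n + h/2, y_n + (h/2)·k2); k4 = f(t_n + h, y_n + h·k3); y_{n+1} = y_n + (h/6)·(k1 + 2k2 + 2k3 + k4).
t=0.000000, y=-0.800000:
  k1 = f(0.000000, -0.800000) = -0.872000
  k2 = f(0.115000, -0.900280) = -0.866559
  k3 = f(0.115000, -0.899654) = -0.865876
  k4 = f(0.230000, -0.999152) = -0.861098
  y ← -0.800000 + (0.23/6)·(k1 + 2k2 + 2k3 + k4) = -0.999255
y(0.23) ≈ -0.9993

-0.9993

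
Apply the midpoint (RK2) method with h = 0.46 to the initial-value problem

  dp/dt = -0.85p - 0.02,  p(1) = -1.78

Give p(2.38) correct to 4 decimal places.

-0.5892

Midpoint: k1 = f(t_n, p_n); k2 = f(t_n + h/2, p_n + (h/2)·k1); p_{n+1} = p_n + h·k2.
t=1.000000, p=-1.780000:
  k1 = f(1.000000, -1.780000) = 1.493000
  k2 = f(1.230000, -1.436610) = 1.201118
  p ← -1.780000 + 0.46·1.201118 = -1.227485
t=1.460000, p=-1.227485:
  k1 = f(1.460000, -1.227485) = 1.023363
  k2 = f(1.690000, -0.992112) = 0.823295
  p ← -1.227485 + 0.46·0.823295 = -0.848770
t=1.920000, p=-0.848770:
  k1 = f(1.920000, -0.848770) = 0.701454
  k2 = f(2.150000, -0.687435) = 0.564320
  p ← -0.848770 + 0.46·0.564320 = -0.589183
p(2.38) ≈ -0.5892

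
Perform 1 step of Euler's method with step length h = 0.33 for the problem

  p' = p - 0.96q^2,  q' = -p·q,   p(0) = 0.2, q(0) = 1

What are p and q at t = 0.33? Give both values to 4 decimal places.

-0.0508, 0.9340

Euler on (p,q): p_{n+1} = p_n + h·p', q_{n+1} = q_n + h·q'.
0.000000: (0.200000, 1.000000); f=(-0.760000, -0.200000) → (-0.050800, 0.934000)
(p(0.33), q(0.33)) ≈ (-0.0508, 0.9340)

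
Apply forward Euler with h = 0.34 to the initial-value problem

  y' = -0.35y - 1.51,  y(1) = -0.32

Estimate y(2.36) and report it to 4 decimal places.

Euler: y_{n+1} = y_n + h·f(x_n, y_n).
x=1.000000, y=-0.320000: f=-1.398000 → y ← -0.320000 + 0.34·(-1.398000) = -0.795320
x=1.340000, y=-0.795320: f=-1.231638 → y ← -0.795320 + 0.34·(-1.231638) = -1.214077
x=1.680000, y=-1.214077: f=-1.085073 → y ← -1.214077 + 0.34·(-1.085073) = -1.583002
x=2.020000, y=-1.583002: f=-0.955949 → y ← -1.583002 + 0.34·(-0.955949) = -1.908025
y(2.36) ≈ -1.9080

-1.9080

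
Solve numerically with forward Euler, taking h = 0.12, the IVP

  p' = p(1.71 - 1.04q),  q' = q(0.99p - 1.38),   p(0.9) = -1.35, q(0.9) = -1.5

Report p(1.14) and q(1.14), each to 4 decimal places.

-2.5026, -0.6178

Euler on (p,q): p_{n+1} = p_n + h·p', q_{n+1} = q_n + h·q'.
0.900000: (-1.350000, -1.500000); f=(-4.414500, 4.074750) → (-1.879740, -1.011030)
1.020000: (-1.879740, -1.011030); f=(-5.190848, 3.276690) → (-2.502642, -0.617827)
(p(1.14), q(1.14)) ≈ (-2.5026, -0.6178)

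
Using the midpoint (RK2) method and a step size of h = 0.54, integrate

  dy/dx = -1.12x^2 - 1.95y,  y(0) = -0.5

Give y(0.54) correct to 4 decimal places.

-0.2948

Midpoint: k1 = f(x_n, y_n); k2 = f(x_n + h/2, y_n + (h/2)·k1); y_{n+1} = y_n + h·k2.
x=0.000000, y=-0.500000:
  k1 = f(0.000000, -0.500000) = 0.975000
  k2 = f(0.270000, -0.236750) = 0.380015
  y ← -0.500000 + 0.54·0.380015 = -0.294792
y(0.54) ≈ -0.2948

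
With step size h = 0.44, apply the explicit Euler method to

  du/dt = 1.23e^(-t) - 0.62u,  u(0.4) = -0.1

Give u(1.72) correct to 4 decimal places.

Euler: u_{n+1} = u_n + h·f(t_n, u_n).
t=0.400000, u=-0.100000: f=0.886494 → u ← -0.100000 + 0.44·0.886494 = 0.290057
t=0.840000, u=0.290057: f=0.351168 → u ← 0.290057 + 0.44·0.351168 = 0.444571
t=1.280000, u=0.444571: f=0.066352 → u ← 0.444571 + 0.44·0.066352 = 0.473766
u(1.72) ≈ 0.4738

0.4738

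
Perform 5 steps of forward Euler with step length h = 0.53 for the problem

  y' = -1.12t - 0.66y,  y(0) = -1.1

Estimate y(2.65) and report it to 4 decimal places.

-2.3524

Euler: y_{n+1} = y_n + h·f(t_n, y_n).
t=0.000000, y=-1.100000: f=0.726000 → y ← -1.100000 + 0.53·0.726000 = -0.715220
t=0.530000, y=-0.715220: f=-0.121555 → y ← -0.715220 + 0.53·(-0.121555) = -0.779644
t=1.060000, y=-0.779644: f=-0.672635 → y ← -0.779644 + 0.53·(-0.672635) = -1.136141
t=1.590000, y=-1.136141: f=-1.030947 → y ← -1.136141 + 0.53·(-1.030947) = -1.682543
t=2.120000, y=-1.682543: f=-1.263922 → y ← -1.682543 + 0.53·(-1.263922) = -2.352421
y(2.65) ≈ -2.3524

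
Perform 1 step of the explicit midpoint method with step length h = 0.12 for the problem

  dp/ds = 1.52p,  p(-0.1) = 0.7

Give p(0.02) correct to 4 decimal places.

0.8393

Midpoint: k1 = f(s_n, p_n); k2 = f(s_n + h/2, p_n + (h/2)·k1); p_{n+1} = p_n + h·k2.
s=-0.100000, p=0.700000:
  k1 = f(-0.100000, 0.700000) = 1.064000
  k2 = f(-0.040000, 0.763840) = 1.161037
  p ← 0.700000 + 0.12·1.161037 = 0.839324
p(0.02) ≈ 0.8393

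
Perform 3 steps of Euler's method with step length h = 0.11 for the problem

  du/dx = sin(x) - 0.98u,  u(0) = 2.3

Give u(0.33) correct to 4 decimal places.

Euler: u_{n+1} = u_n + h·f(x_n, u_n).
x=0.000000, u=2.300000: f=-2.254000 → u ← 2.300000 + 0.11·(-2.254000) = 2.052060
x=0.110000, u=2.052060: f=-1.901240 → u ← 2.052060 + 0.11·(-1.901240) = 1.842924
x=0.220000, u=1.842924: f=-1.587835 → u ← 1.842924 + 0.11·(-1.587835) = 1.668262
u(0.33) ≈ 1.6683

1.6683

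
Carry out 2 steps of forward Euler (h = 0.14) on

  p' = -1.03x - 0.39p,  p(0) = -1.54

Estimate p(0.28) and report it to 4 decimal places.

Euler: p_{n+1} = p_n + h·f(x_n, p_n).
x=0.000000, p=-1.540000: f=0.600600 → p ← -1.540000 + 0.14·0.600600 = -1.455916
x=0.140000, p=-1.455916: f=0.423607 → p ← -1.455916 + 0.14·0.423607 = -1.396611
p(0.28) ≈ -1.3966

-1.3966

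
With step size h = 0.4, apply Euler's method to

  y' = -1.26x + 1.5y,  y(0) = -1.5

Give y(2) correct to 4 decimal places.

Euler: y_{n+1} = y_n + h·f(x_n, y_n).
x=0.000000, y=-1.500000: f=-2.250000 → y ← -1.500000 + 0.4·(-2.250000) = -2.400000
x=0.400000, y=-2.400000: f=-4.104000 → y ← -2.400000 + 0.4·(-4.104000) = -4.041600
x=0.800000, y=-4.041600: f=-7.070400 → y ← -4.041600 + 0.4·(-7.070400) = -6.869760
x=1.200000, y=-6.869760: f=-11.816640 → y ← -6.869760 + 0.4·(-11.816640) = -11.596416
x=1.600000, y=-11.596416: f=-19.410624 → y ← -11.596416 + 0.4·(-19.410624) = -19.360666
y(2) ≈ -19.3607

-19.3607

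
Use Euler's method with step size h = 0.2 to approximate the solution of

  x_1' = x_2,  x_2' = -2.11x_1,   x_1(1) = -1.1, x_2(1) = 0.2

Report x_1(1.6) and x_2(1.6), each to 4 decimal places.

Euler on (x_1,x_2): x_1_{n+1} = x_1_n + h·x_1', x_2_{n+1} = x_2_n + h·x_2'.
1.000000: (-1.100000, 0.200000); f=(0.200000, 2.321000) → (-1.060000, 0.664200)
1.200000: (-1.060000, 0.664200); f=(0.664200, 2.236600) → (-0.927160, 1.111520)
1.400000: (-0.927160, 1.111520); f=(1.111520, 1.956308) → (-0.704856, 1.502782)
(x_1(1.6), x_2(1.6)) ≈ (-0.7049, 1.5028)

-0.7049, 1.5028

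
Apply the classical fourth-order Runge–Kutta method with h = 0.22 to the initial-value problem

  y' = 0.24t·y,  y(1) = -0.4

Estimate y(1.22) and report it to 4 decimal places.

-0.4241

RK4: k1 = f(t_n, y_n); k2 = f(t_n + h/2, y_n + (h/2)·k1); k3 = f(t_n + h/2, y_n + (h/2)·k2); k4 = f(t_n + h, y_n + h·k3); y_{n+1} = y_n + (h/6)·(k1 + 2k2 + 2k3 + k4).
t=1.000000, y=-0.400000:
  k1 = f(1.000000, -0.400000) = -0.096000
  k2 = f(1.110000, -0.410560) = -0.109373
  k3 = f(1.110000, -0.412031) = -0.109765
  k4 = f(1.220000, -0.424148) = -0.124191
  y ← -0.400000 + (0.22/6)·(k1 + 2k2 + 2k3 + k4) = -0.424144
y(1.22) ≈ -0.4241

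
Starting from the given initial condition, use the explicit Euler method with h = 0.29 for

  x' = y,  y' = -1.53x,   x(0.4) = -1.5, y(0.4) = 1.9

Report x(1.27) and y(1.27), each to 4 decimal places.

0.6611, 3.0776

Euler on (x,y): x_{n+1} = x_n + h·x', y_{n+1} = y_n + h·y'.
0.400000: (-1.500000, 1.900000); f=(1.900000, 2.295000) → (-0.949000, 2.565550)
0.690000: (-0.949000, 2.565550); f=(2.565550, 1.451970) → (-0.204991, 2.986621)
0.980000: (-0.204991, 2.986621); f=(2.986621, 0.313635) → (0.661130, 3.077576)
(x(1.27), y(1.27)) ≈ (0.6611, 3.0776)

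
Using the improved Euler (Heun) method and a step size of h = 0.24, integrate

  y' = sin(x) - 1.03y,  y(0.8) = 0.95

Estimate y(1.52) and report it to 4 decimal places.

Heun: k1 = f(x_n, y_n); k2 = f(x_n + h, y_n + h·k1); y_{n+1} = y_n + (h/2)·(k1 + k2).
x=0.800000, y=0.950000:
  k1 = f(0.800000, 0.950000) = -0.261144
  k2 = f(1.040000, 0.887325) = -0.051541
  y ← 0.950000 + (0.24/2)·(-0.261144 + (-0.051541)) = 0.912478
x=1.040000, y=0.912478:
  k1 = f(1.040000, 0.912478) = -0.077448
  k2 = f(1.280000, 0.893890) = 0.037309
  y ← 0.912478 + (0.24/2)·(-0.077448 + 0.037309) = 0.907661
x=1.280000, y=0.907661:
  k1 = f(1.280000, 0.907661) = 0.023125
  k2 = f(1.520000, 0.913211) = 0.058103
  y ← 0.907661 + (0.24/2)·(0.023125 + 0.058103) = 0.917408
y(1.52) ≈ 0.9174

0.9174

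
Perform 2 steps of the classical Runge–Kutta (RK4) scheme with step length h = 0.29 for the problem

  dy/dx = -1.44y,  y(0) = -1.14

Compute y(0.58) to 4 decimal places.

-0.4947

RK4: k1 = f(x_n, y_n); k2 = f(x_n + h/2, y_n + (h/2)·k1); k3 = f(x_n + h/2, y_n + (h/2)·k2); k4 = f(x_n + h, y_n + h·k3); y_{n+1} = y_n + (h/6)·(k1 + 2k2 + 2k3 + k4).
x=0.000000, y=-1.140000:
  k1 = f(0.000000, -1.140000) = 1.641600
  k2 = f(0.145000, -0.901968) = 1.298834
  k3 = f(0.145000, -0.951669) = 1.370403
  k4 = f(0.290000, -0.742583) = 1.069320
  y ← -1.140000 + (0.29/6)·(k1 + 2k2 + 2k3 + k4) = -0.750946
x=0.290000, y=-0.750946:
  k1 = f(0.290000, -0.750946) = 1.081362
  k2 = f(0.435000, -0.594148) = 0.855574
  k3 = f(0.435000, -0.626888) = 0.902718
  k4 = f(0.580000, -0.489158) = 0.704387
  y ← -0.750946 + (0.29/6)·(k1 + 2k2 + 2k3 + k4) = -0.494666
y(0.58) ≈ -0.4947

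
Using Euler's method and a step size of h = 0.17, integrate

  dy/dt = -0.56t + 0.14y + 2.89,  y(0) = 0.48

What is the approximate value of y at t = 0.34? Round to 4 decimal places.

1.4812

Euler: y_{n+1} = y_n + h·f(t_n, y_n).
t=0.000000, y=0.480000: f=2.957200 → y ← 0.480000 + 0.17·2.957200 = 0.982724
t=0.170000, y=0.982724: f=2.932381 → y ← 0.982724 + 0.17·2.932381 = 1.481229
y(0.34) ≈ 1.4812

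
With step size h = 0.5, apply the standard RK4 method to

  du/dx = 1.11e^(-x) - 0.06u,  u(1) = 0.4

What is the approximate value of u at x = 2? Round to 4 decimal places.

RK4: k1 = f(x_n, u_n); k2 = f(x_n + h/2, u_n + (h/2)·k1); k3 = f(x_n + h/2, u_n + (h/2)·k2); k4 = f(x_n + h, u_n + h·k3); u_{n+1} = u_n + (h/6)·(k1 + 2k2 + 2k3 + k4).
x=1.000000, u=0.400000:
  k1 = f(1.000000, 0.400000) = 0.384346
  k2 = f(1.250000, 0.496087) = 0.288255
  k3 = f(1.250000, 0.472064) = 0.289696
  k4 = f(1.500000, 0.544848) = 0.214984
  u ← 0.400000 + (0.5/6)·(k1 + 2k2 + 2k3 + k4) = 0.546269
x=1.500000, u=0.546269:
  k1 = f(1.500000, 0.546269) = 0.214898
  k2 = f(1.750000, 0.599994) = 0.156889
  k3 = f(1.750000, 0.585492) = 0.157760
  k4 = f(2.000000, 0.625149) = 0.112713
  u ← 0.546269 + (0.5/6)·(k1 + 2k2 + 2k3 + k4) = 0.626012
u(2) ≈ 0.6260

0.6260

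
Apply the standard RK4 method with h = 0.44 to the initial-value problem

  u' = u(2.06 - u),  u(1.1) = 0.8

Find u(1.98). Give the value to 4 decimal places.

RK4: k1 = f(x_n, u_n); k2 = f(x_n + h/2, u_n + (h/2)·k1); k3 = f(x_n + h/2, u_n + (h/2)·k2); k4 = f(x_n + h, u_n + h·k3); u_{n+1} = u_n + (h/6)·(k1 + 2k2 + 2k3 + k4).
x=1.100000, u=0.800000:
  k1 = f(1.100000, 0.800000) = 1.008000
  k2 = f(1.320000, 1.021760) = 1.060832
  k3 = f(1.320000, 1.033383) = 1.060889
  k4 = f(1.540000, 1.266791) = 1.004830
  u ← 0.800000 + (0.44/6)·(k1 + 2k2 + 2k3 + k4) = 1.258793
x=1.540000, u=1.258793:
  k1 = f(1.540000, 1.258793) = 1.008554
  k2 = f(1.760000, 1.480675) = 0.857792
  k3 = f(1.760000, 1.447507) = 0.886588
  k4 = f(1.980000, 1.648892) = 0.677873
  u ← 1.258793 + (0.44/6)·(k1 + 2k2 + 2k3 + k4) = 1.638307
u(1.98) ≈ 1.6383

1.6383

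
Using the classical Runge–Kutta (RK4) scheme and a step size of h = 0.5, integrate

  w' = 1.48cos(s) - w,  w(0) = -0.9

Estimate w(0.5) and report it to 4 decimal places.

0.0088

RK4: k1 = f(s_n, w_n); k2 = f(s_n + h/2, w_n + (h/2)·k1); k3 = f(s_n + h/2, w_n + (h/2)·k2); k4 = f(s_n + h, w_n + h·k3); w_{n+1} = w_n + (h/6)·(k1 + 2k2 + 2k3 + k4).
s=0.000000, w=-0.900000:
  k1 = f(0.000000, -0.900000) = 2.380000
  k2 = f(0.250000, -0.305000) = 1.738990
  k3 = f(0.250000, -0.465252) = 1.899243
  k4 = f(0.500000, 0.049621) = 1.249201
  w ← -0.900000 + (0.5/6)·(k1 + 2k2 + 2k3 + k4) = 0.008806
w(0.5) ≈ 0.0088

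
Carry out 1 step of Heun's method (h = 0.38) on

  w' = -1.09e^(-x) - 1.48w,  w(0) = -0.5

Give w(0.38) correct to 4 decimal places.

Heun: k1 = f(x_n, w_n); k2 = f(x_n + h, w_n + h·k1); w_{n+1} = w_n + (h/2)·(k1 + k2).
x=0.000000, w=-0.500000:
  k1 = f(0.000000, -0.500000) = -0.350000
  k2 = f(0.380000, -0.633000) = 0.191431
  w ← -0.500000 + (0.38/2)·(-0.350000 + 0.191431) = -0.530128
w(0.38) ≈ -0.5301

-0.5301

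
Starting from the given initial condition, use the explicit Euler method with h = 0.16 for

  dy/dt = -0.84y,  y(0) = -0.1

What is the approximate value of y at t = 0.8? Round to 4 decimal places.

-0.0486

Euler: y_{n+1} = y_n + h·f(t_n, y_n).
t=0.000000, y=-0.100000: f=0.084000 → y ← -0.100000 + 0.16·0.084000 = -0.086560
t=0.160000, y=-0.086560: f=0.072710 → y ← -0.086560 + 0.16·0.072710 = -0.074926
t=0.320000, y=-0.074926: f=0.062938 → y ← -0.074926 + 0.16·0.062938 = -0.064856
t=0.480000, y=-0.064856: f=0.054479 → y ← -0.064856 + 0.16·0.054479 = -0.056140
t=0.640000, y=-0.056140: f=0.047157 → y ← -0.056140 + 0.16·0.047157 = -0.048594
y(0.8) ≈ -0.0486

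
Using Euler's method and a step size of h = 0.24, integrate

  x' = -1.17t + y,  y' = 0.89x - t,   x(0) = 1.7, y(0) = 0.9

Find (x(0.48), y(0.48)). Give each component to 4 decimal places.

2.1518, 1.6148

Euler on (x,y): x_{n+1} = x_n + h·x', y_{n+1} = y_n + h·y'.
0.000000: (1.700000, 0.900000); f=(0.900000, 1.513000) → (1.916000, 1.263120)
0.240000: (1.916000, 1.263120); f=(0.982320, 1.465240) → (2.151757, 1.614778)
(x(0.48), y(0.48)) ≈ (2.1518, 1.6148)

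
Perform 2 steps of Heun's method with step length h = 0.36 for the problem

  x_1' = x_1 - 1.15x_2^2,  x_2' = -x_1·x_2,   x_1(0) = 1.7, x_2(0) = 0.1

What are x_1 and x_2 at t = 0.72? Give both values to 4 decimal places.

3.4458, 0.0260

Heun on (x_1,x_2): k1 = f(t_n, state_n); k2 = f(t_n + h, state_n + h·k1); state_{n+1} = state_n + (h/2)·(k1 + k2).
0.000000: (1.700000, 0.100000)
  k1 = (1.688500, -0.170000)
  predictor → (2.307860, 0.038800)
  k2 = (2.306129, -0.089545)
  → (2.419033, 0.053282)
0.360000: (2.419033, 0.053282)
  k1 = (2.415768, -0.128891)
  predictor → (3.288710, 0.006881)
  k2 = (3.288655, -0.022630)
  → (3.445829, 0.026008)
(x_1(0.72), x_2(0.72)) ≈ (3.4458, 0.0260)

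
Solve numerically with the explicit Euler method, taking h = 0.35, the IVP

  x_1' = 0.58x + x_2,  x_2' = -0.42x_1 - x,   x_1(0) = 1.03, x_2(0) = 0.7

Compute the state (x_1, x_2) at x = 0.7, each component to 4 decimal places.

1.5381, 0.2387

Euler on (x_1,x_2): x_1_{n+1} = x_1_n + h·x_1', x_2_{n+1} = x_2_n + h·x_2'.
0.000000: (1.030000, 0.700000); f=(0.700000, -0.432600) → (1.275000, 0.548590)
0.350000: (1.275000, 0.548590); f=(0.751590, -0.885500) → (1.538056, 0.238665)
(x_1(0.7), x_2(0.7)) ≈ (1.5381, 0.2387)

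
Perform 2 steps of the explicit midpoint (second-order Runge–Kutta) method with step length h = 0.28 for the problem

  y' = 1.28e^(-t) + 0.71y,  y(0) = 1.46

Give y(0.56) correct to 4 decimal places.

2.8534

Midpoint: k1 = f(t_n, y_n); k2 = f(t_n + h/2, y_n + (h/2)·k1); y_{n+1} = y_n + h·k2.
t=0.000000, y=1.460000:
  k1 = f(0.000000, 1.460000) = 2.316600
  k2 = f(0.140000, 1.784324) = 2.379649
  y ← 1.460000 + 0.28·2.379649 = 2.126302
t=0.280000, y=2.126302:
  k1 = f(0.280000, 2.126302) = 2.477077
  k2 = f(0.420000, 2.473092) = 2.596916
  y ← 2.126302 + 0.28·2.596916 = 2.853438
y(0.56) ≈ 2.8534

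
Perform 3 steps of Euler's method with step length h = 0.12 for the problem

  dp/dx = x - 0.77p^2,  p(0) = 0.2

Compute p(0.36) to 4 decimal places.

Euler: p_{n+1} = p_n + h·f(x_n, p_n).
x=0.000000, p=0.200000: f=-0.030800 → p ← 0.200000 + 0.12·(-0.030800) = 0.196304
x=0.120000, p=0.196304: f=0.090328 → p ← 0.196304 + 0.12·0.090328 = 0.207143
x=0.240000, p=0.207143: f=0.206961 → p ← 0.207143 + 0.12·0.206961 = 0.231979
p(0.36) ≈ 0.2320

0.2320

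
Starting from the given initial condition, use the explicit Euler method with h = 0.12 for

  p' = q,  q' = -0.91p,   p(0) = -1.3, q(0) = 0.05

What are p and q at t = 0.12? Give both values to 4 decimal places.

-1.2940, 0.1920

Euler on (p,q): p_{n+1} = p_n + h·p', q_{n+1} = q_n + h·q'.
0.000000: (-1.300000, 0.050000); f=(0.050000, 1.183000) → (-1.294000, 0.191960)
(p(0.12), q(0.12)) ≈ (-1.2940, 0.1920)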